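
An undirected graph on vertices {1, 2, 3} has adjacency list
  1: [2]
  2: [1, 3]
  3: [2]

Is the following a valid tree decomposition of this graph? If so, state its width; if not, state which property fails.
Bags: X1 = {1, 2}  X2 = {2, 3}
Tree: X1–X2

Every vertex of G appears in some bag (union = {1, 2, 3}); every edge is covered by a bag; and for each vertex v the set of bags containing v is connected in the bag tree. The decomposition is therefore valid. The largest bag has 2 vertices, so the width is 1.

Yes; width 1.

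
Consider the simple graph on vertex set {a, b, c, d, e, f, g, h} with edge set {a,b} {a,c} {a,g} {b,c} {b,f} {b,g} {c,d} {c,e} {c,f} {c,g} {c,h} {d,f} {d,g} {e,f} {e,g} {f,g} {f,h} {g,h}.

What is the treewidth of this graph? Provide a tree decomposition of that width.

Every bag has size at most 4, so the width is 4 − 1 = 3 and tw(G) ≤ 3. On the other hand G contains the 4-clique {a, b, c, g}. A clique must lie in a single bag of any decomposition, so no decomposition can have width below 3. Therefore the treewidth is 3.

Treewidth 3.
Bags: B1 = {c, f, g, h}  B2 = {b, c, f, g}  B3 = {a, b, c, g}  B4 = {c, d, f, g}  B5 = {c, e, f, g}
Tree: B1–B2, B2–B3, B1–B4, B4–B5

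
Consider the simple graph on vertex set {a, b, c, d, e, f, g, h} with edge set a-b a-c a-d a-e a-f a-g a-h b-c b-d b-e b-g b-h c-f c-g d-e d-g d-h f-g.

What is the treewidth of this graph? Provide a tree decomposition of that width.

Treewidth 3.
Bags: B1 = {a, b, d, e}  B2 = {a, b, d, g}  B3 = {a, b, c, g}  B4 = {a, b, d, h}  B5 = {a, c, f, g}
Tree: B1–B2, B2–B3, B2–B4, B3–B5

Every bag has size at most 4, so the width is 4 − 1 = 3 and tw(G) ≤ 3. For the lower bound, the 4 vertices {a, c, f, g} are pairwise adjacent, and any tree decomposition puts a clique entirely inside one bag — forcing width ≥ 3. Therefore the treewidth is 3.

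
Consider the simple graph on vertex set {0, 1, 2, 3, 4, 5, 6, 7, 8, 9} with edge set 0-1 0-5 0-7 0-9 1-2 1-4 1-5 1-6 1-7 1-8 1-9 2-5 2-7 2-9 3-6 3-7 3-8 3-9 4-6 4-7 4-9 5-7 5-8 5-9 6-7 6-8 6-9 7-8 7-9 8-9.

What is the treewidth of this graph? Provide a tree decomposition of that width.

Treewidth 4.
One optimal decomposition is:
Bags: B1 = {1, 5, 7, 8, 9}  B2 = {1, 6, 7, 8, 9}  B3 = {1, 4, 6, 7, 9}  B4 = {3, 6, 7, 8, 9}  B5 = {0, 1, 5, 7, 9}  B6 = {1, 2, 5, 7, 9}
Tree: B1–B2, B2–B3, B2–B4, B1–B5, B5–B6

Each bag holds 5 vertices, so the decomposition has width 4, which upper-bounds the treewidth. For the lower bound, the 5 vertices {1, 4, 6, 7, 9} are pairwise adjacent, and any tree decomposition puts a clique entirely inside one bag — forcing width ≥ 4. Therefore the treewidth is 4.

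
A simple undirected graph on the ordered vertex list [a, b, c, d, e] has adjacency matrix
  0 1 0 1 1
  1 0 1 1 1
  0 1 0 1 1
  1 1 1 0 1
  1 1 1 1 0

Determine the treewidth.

A width-3 tree decomposition is:
Bags: B1 = {b, c, d, e}  B2 = {a, b, d, e}
Tree: B1–B2
The largest bag has 4 vertices, giving width 3; this decomposition certifies tw(G) ≤ 3. Conversely, {b, c, d, e} is a clique of size 4, and the vertices of any clique must share a bag in every tree decomposition; so some bag has ≥ 4 vertices and tw(G) ≥ 3. Hence tw(G) = 3 exactly.

3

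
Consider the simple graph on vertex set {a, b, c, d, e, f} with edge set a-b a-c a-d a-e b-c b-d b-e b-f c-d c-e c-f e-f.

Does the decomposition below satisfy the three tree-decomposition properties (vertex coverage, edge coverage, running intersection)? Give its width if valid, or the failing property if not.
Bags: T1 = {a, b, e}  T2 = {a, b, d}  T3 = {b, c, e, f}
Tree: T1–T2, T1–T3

A tree decomposition must satisfy three properties: every vertex lies in some bag; for every edge, both endpoints lie together in some bag; and for every vertex, the bags containing it form a connected subtree. Here edge (c,a) lies in no bag, so the decomposition is invalid.

No — edge (c,a) lies in no bag.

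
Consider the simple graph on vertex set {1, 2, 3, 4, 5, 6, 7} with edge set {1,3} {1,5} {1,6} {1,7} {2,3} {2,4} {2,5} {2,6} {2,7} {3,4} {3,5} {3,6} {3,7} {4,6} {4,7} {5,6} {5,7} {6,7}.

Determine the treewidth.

A width-4 tree decomposition is:
Bags: B1 = {2, 3, 4, 6, 7}  B2 = {2, 3, 5, 6, 7}  B3 = {1, 3, 5, 6, 7}
Tree: B1–B2, B2–B3
Every bag has size at most 5, so the width is 5 − 1 = 4 and tw(G) ≤ 4. On the other hand G contains the 5-clique {1, 3, 5, 6, 7}. A clique must lie in a single bag of any decomposition, so no decomposition can have width below 4. Hence tw(G) = 4 exactly.

4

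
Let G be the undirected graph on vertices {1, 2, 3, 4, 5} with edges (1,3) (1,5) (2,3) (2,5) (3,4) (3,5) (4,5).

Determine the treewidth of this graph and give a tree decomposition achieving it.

Each bag holds 3 vertices, so the decomposition has width 2, which upper-bounds the treewidth. For the lower bound, the 3 vertices {1, 3, 5} are pairwise adjacent, and any tree decomposition puts a clique entirely inside one bag — forcing width ≥ 2. The upper and lower bounds meet at 2, so that is the treewidth.

Treewidth 2.
Bags: B1 = {2, 3, 5}  B2 = {1, 3, 5}  B3 = {3, 4, 5}
Tree: B1–B2, B2–B3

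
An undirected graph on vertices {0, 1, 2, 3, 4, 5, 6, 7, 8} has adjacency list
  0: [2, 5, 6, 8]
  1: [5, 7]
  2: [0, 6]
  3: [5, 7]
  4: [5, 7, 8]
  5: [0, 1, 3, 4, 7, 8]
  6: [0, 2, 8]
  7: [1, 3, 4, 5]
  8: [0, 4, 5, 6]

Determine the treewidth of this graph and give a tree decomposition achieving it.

Treewidth 2.
Bags: B1 = {4, 5, 8}  B2 = {4, 5, 7}  B3 = {0, 5, 8}  B4 = {0, 6, 8}  B5 = {0, 2, 6}  B6 = {1, 5, 7}  B7 = {3, 5, 7}
Tree: B1–B2, B1–B3, B3–B4, B4–B5, B2–B6, B2–B7

Every bag has size at most 3, so the width is 3 − 1 = 2 and tw(G) ≤ 2. On the other hand G contains the 3-clique {0, 2, 6}. A clique must lie in a single bag of any decomposition, so no decomposition can have width below 2. Therefore the treewidth is 2.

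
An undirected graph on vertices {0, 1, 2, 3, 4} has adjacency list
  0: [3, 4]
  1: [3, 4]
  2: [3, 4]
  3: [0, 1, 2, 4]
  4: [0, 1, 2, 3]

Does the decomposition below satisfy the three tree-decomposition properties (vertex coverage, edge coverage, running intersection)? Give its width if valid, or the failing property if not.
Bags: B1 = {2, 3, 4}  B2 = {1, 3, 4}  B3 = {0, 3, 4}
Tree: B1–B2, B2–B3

Every vertex of G appears in some bag (union = {0, 1, 2, 3, 4}); every edge is covered by a bag; and for each vertex v the set of bags containing v is connected in the bag tree. The decomposition is therefore valid. The largest bag has 3 vertices, so the width is 2.

Yes; width 2.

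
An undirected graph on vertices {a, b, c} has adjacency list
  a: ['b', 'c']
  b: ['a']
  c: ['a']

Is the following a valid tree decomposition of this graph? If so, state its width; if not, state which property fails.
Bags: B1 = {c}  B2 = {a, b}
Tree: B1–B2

A tree decomposition must satisfy three properties: every vertex lies in some bag; for every edge, both endpoints lie together in some bag; and for every vertex, the bags containing it form a connected subtree. Here edge (a,c) lies in no bag, so the decomposition is invalid.

No — edge (a,c) lies in no bag.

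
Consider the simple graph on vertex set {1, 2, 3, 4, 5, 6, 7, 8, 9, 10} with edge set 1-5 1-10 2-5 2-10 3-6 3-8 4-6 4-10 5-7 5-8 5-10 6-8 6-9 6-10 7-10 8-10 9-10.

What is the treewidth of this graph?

2

A width-2 tree decomposition is:
Bags: B1 = {6, 8, 10}  B2 = {5, 8, 10}  B3 = {2, 5, 10}  B4 = {5, 7, 10}  B5 = {1, 5, 10}  B6 = {3, 6, 8}  B7 = {4, 6, 10}  B8 = {6, 9, 10}
Tree: B1–B2, B2–B3, B3–B4, B2–B5, B1–B6, B1–B7, B7–B8
The largest bag has 3 vertices, giving width 2; this decomposition certifies tw(G) ≤ 2. Conversely, {6, 9, 10} is a clique of size 3, and the vertices of any clique must share a bag in every tree decomposition; so some bag has ≥ 3 vertices and tw(G) ≥ 2. Combining the bounds, tw(G) = 2.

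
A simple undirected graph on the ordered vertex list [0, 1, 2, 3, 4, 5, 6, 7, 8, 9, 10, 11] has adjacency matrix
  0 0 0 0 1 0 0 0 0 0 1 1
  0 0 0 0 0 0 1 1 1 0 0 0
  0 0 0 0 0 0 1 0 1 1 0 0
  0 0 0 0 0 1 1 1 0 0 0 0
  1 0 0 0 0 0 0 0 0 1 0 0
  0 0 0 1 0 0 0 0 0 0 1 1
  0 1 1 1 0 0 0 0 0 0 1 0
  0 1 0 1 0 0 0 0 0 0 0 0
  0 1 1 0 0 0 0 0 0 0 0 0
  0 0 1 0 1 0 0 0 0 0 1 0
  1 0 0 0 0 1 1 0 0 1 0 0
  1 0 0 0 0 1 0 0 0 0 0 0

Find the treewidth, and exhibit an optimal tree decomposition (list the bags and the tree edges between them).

Treewidth 3.
Bags: B1 = {0, 4, 5, 11}  B2 = {0, 4, 5, 10}  B3 = {4, 5, 9, 10}  B4 = {3, 5, 9, 10}  B5 = {3, 6, 9, 10}  B6 = {2, 3, 6, 9}  B7 = {2, 3, 6, 7}  B8 = {1, 2, 6, 7}  B9 = {1, 2, 7, 8}
Tree: B1–B2, B2–B3, B3–B4, B4–B5, B5–B6, B6–B7, B7–B8, B8–B9

Each bag holds 4 vertices, so the decomposition has width 3, which upper-bounds the treewidth. For the lower bound: the 4 vertex sets {0,4,11}, {5}, {10}, {2,3,6,9} are disjoint, each induces a connected subgraph, and every pair is joined by at least one edge of G. Contracting each set to a single vertex therefore yields K_{4} as a minor, and since treewidth is minor-monotone, tw(G) ≥ tw(K_{4}) = 3. The upper and lower bounds meet at 3, so that is the treewidth.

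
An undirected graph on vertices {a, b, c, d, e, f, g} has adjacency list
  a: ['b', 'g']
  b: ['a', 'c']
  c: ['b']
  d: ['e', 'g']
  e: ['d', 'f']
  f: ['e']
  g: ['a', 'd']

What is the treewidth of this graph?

1

A width-1 tree decomposition is:
Bags: B1 = {b, c}  B2 = {a, b}  B3 = {a, g}  B4 = {d, g}  B5 = {d, e}  B6 = {e, f}
Tree: B1–B2, B2–B3, B3–B4, B4–B5, B5–B6
The largest bag has 2 vertices, giving width 1; this decomposition certifies tw(G) ≤ 1. Any graph with an edge has treewidth ≥ 1, and G has the edge c–b. Combining the bounds, tw(G) = 1.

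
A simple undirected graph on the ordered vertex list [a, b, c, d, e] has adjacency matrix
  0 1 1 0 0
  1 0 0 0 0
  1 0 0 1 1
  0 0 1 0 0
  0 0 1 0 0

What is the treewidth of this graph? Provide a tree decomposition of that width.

The largest bag has 2 vertices, giving width 1; this decomposition certifies tw(G) ≤ 1. G has an edge, so its treewidth is at least 1. Hence tw(G) = 1 exactly.

Treewidth 1.
One optimal decomposition is:
Bags: B1 = {a, c}  B2 = {a, b}  B3 = {c, e}  B4 = {c, d}
Tree: B1–B2, B1–B3, B3–B4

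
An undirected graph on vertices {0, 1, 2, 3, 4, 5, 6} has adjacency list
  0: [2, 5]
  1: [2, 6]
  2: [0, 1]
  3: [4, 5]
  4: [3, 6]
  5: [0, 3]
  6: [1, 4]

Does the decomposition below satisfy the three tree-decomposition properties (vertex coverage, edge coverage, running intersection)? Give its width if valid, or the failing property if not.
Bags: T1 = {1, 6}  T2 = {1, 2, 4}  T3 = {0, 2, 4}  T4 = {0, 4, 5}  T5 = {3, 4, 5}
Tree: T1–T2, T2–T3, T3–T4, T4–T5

No — edge (4,6) lies in no bag.

A tree decomposition must satisfy three properties: every vertex lies in some bag; for every edge, both endpoints lie together in some bag; and for every vertex, the bags containing it form a connected subtree. Here edge (4,6) lies in no bag, so the decomposition is invalid.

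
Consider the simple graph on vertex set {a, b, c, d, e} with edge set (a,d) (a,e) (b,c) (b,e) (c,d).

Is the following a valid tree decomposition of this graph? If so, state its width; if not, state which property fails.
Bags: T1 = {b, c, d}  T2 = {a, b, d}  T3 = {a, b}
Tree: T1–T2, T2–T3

No — vertex e appears in no bag.

A tree decomposition must satisfy three properties: every vertex lies in some bag; for every edge, both endpoints lie together in some bag; and for every vertex, the bags containing it form a connected subtree. Here vertex e appears in no bag, so the decomposition is invalid.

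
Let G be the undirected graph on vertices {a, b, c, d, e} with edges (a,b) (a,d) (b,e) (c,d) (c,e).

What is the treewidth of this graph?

A width-2 tree decomposition is:
Bags: B1 = {a, b, d}  B2 = {b, c, d}  B3 = {b, c, e}
Tree: B1–B2, B2–B3
The largest bag has 3 vertices, giving width 2; this decomposition certifies tw(G) ≤ 2. For the lower bound, G contains the cycle b–a–d–c–e–b, so G is not a forest; only forests have treewidth ≤ 1, hence tw(G) ≥ 2. Hence tw(G) = 2 exactly.

2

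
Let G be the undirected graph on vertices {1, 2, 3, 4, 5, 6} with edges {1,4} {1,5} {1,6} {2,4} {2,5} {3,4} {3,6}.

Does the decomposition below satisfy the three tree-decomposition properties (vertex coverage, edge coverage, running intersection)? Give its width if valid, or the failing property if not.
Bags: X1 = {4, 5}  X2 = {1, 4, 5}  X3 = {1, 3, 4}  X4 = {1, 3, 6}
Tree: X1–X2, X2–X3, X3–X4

No — vertex 2 appears in no bag.

A tree decomposition must satisfy three properties: every vertex lies in some bag; for every edge, both endpoints lie together in some bag; and for every vertex, the bags containing it form a connected subtree. Here vertex 2 appears in no bag, so the decomposition is invalid.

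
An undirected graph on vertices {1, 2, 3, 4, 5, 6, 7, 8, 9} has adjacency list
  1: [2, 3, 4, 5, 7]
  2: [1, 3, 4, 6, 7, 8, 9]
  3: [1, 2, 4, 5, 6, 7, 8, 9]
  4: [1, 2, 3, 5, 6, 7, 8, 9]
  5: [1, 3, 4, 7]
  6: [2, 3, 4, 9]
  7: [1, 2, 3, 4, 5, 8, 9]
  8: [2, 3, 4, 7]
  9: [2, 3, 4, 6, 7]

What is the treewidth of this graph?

A width-4 tree decomposition is:
Bags: B1 = {2, 3, 4, 7, 9}  B2 = {1, 2, 3, 4, 7}  B3 = {2, 3, 4, 7, 8}  B4 = {2, 3, 4, 6, 9}  B5 = {1, 3, 4, 5, 7}
Tree: B1–B2, B1–B3, B1–B4, B2–B5
Every bag has size at most 5, so the width is 5 − 1 = 4 and tw(G) ≤ 4. Conversely, {2, 3, 4, 6, 9} is a clique of size 5, and the vertices of any clique must share a bag in every tree decomposition; so some bag has ≥ 5 vertices and tw(G) ≥ 4. The upper and lower bounds meet at 4, so that is the treewidth.

4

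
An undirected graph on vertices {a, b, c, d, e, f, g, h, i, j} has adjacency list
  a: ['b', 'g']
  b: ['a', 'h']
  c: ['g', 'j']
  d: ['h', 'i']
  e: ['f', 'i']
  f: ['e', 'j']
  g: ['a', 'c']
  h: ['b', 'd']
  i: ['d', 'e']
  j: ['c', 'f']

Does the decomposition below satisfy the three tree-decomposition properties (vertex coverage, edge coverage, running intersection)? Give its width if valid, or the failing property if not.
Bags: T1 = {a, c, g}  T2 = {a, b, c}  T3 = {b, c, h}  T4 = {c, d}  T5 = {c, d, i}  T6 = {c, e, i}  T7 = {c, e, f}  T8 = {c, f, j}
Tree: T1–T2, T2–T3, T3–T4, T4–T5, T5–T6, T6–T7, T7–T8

A tree decomposition must satisfy three properties: every vertex lies in some bag; for every edge, both endpoints lie together in some bag; and for every vertex, the bags containing it form a connected subtree. Here edge (h,d) lies in no bag, so the decomposition is invalid.

No — edge (h,d) lies in no bag.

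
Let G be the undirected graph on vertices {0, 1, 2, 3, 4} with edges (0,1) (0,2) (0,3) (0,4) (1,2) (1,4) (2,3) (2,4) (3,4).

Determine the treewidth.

3

A width-3 tree decomposition is:
Bags: B1 = {0, 1, 2, 4}  B2 = {0, 2, 3, 4}
Tree: B1–B2
Every bag has size at most 4, so the width is 4 − 1 = 3 and tw(G) ≤ 3. For the lower bound, the 4 vertices {0, 1, 2, 4} are pairwise adjacent, and any tree decomposition puts a clique entirely inside one bag — forcing width ≥ 3. Hence tw(G) = 3 exactly.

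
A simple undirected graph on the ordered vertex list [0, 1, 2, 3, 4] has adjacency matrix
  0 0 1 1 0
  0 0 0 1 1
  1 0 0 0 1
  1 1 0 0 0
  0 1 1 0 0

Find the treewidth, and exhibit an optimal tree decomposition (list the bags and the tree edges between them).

Treewidth 2.
Bags: B1 = {1, 3, 4}  B2 = {2, 3, 4}  B3 = {0, 2, 3}
Tree: B1–B2, B2–B3

Each bag holds 3 vertices, so the decomposition has width 2, which upper-bounds the treewidth. Since 3–1–4–2–0–3 is a cycle in G, G is not acyclic. Forests are exactly the graphs of treewidth ≤ 1, so tw(G) ≥ 2. Hence tw(G) = 2 exactly.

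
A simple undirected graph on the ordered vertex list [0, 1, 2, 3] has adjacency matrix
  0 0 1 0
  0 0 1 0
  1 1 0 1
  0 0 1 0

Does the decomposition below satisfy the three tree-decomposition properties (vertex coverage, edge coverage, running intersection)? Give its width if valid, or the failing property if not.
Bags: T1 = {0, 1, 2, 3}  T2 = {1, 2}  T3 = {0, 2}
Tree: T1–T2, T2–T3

A tree decomposition must satisfy three properties: every vertex lies in some bag; for every edge, both endpoints lie together in some bag; and for every vertex, the bags containing it form a connected subtree. Here bags containing vertex 0 are not connected in the tree, so the decomposition is invalid.

No — bags containing vertex 0 are not connected in the tree.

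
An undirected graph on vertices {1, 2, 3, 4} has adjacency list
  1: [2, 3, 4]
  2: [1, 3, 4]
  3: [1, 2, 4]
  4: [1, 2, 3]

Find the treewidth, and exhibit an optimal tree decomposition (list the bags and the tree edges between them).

Treewidth 3.
One optimal decomposition is:
Bags: B1 = {1, 2, 3, 4}
Tree: (single bag)

A single bag containing all 4 vertices is trivially a valid decomposition of width 3. For the lower bound, the 4 vertices {1, 2, 3, 4} are pairwise adjacent, and any tree decomposition puts a clique entirely inside one bag — forcing width ≥ 3. Therefore the treewidth is 3.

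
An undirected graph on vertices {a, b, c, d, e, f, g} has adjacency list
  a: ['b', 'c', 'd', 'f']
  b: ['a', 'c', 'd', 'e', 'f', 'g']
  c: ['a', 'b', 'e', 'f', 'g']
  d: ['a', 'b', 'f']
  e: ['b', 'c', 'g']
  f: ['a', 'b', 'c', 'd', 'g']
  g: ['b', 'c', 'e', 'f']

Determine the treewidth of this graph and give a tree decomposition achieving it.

Treewidth 3.
One such decomposition:
Bags: B1 = {a, b, c, f}  B2 = {b, c, f, g}  B3 = {a, b, d, f}  B4 = {b, c, e, g}
Tree: B1–B2, B1–B3, B2–B4

Each bag holds 4 vertices, so the decomposition has width 3, which upper-bounds the treewidth. On the other hand G contains the 4-clique {b, c, e, g}. A clique must lie in a single bag of any decomposition, so no decomposition can have width below 3. Therefore the treewidth is 3.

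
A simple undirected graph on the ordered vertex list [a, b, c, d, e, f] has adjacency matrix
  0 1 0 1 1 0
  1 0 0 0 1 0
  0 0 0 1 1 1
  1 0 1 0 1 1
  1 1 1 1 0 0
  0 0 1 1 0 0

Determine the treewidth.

2

A width-2 tree decomposition is:
Bags: B1 = {c, d, f}  B2 = {c, d, e}  B3 = {a, d, e}  B4 = {a, b, e}
Tree: B1–B2, B2–B3, B3–B4
The largest bag has 3 vertices, giving width 2; this decomposition certifies tw(G) ≤ 2. For the lower bound, the 3 vertices {c, d, e} are pairwise adjacent, and any tree decomposition puts a clique entirely inside one bag — forcing width ≥ 2. Combining the bounds, tw(G) = 2.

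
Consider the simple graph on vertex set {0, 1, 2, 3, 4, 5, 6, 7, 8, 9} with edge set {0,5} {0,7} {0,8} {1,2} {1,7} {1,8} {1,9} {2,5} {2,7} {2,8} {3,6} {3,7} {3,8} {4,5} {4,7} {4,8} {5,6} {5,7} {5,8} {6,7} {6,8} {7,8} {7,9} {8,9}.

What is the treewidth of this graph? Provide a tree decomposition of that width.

Each bag holds 4 vertices, so the decomposition has width 3, which upper-bounds the treewidth. Conversely, {1, 7, 8, 9} is a clique of size 4, and the vertices of any clique must share a bag in every tree decomposition; so some bag has ≥ 4 vertices and tw(G) ≥ 3. Hence tw(G) = 3 exactly.

Treewidth 3.
One such decomposition:
Bags: B1 = {2, 5, 7, 8}  B2 = {0, 5, 7, 8}  B3 = {1, 2, 7, 8}  B4 = {4, 5, 7, 8}  B5 = {1, 7, 8, 9}  B6 = {5, 6, 7, 8}  B7 = {3, 6, 7, 8}
Tree: B1–B2, B1–B3, B1–B4, B3–B5, B4–B6, B6–B7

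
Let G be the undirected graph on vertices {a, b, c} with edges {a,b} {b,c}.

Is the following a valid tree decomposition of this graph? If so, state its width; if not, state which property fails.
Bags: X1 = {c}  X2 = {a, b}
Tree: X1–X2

No — edge (b,c) lies in no bag.

A tree decomposition must satisfy three properties: every vertex lies in some bag; for every edge, both endpoints lie together in some bag; and for every vertex, the bags containing it form a connected subtree. Here edge (b,c) lies in no bag, so the decomposition is invalid.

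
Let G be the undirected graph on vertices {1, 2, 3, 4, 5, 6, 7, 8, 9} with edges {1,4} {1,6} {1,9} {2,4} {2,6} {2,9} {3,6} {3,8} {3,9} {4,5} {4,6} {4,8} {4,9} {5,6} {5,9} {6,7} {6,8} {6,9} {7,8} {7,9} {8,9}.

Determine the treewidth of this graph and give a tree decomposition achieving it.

The largest bag has 4 vertices, giving width 3; this decomposition certifies tw(G) ≤ 3. Conversely, {3, 6, 8, 9} is a clique of size 4, and the vertices of any clique must share a bag in every tree decomposition; so some bag has ≥ 4 vertices and tw(G) ≥ 3. Therefore the treewidth is 3.

Treewidth 3.
One such decomposition:
Bags: B1 = {2, 4, 6, 9}  B2 = {4, 5, 6, 9}  B3 = {4, 6, 8, 9}  B4 = {6, 7, 8, 9}  B5 = {3, 6, 8, 9}  B6 = {1, 4, 6, 9}
Tree: B1–B2, B2–B3, B3–B4, B3–B5, B2–B6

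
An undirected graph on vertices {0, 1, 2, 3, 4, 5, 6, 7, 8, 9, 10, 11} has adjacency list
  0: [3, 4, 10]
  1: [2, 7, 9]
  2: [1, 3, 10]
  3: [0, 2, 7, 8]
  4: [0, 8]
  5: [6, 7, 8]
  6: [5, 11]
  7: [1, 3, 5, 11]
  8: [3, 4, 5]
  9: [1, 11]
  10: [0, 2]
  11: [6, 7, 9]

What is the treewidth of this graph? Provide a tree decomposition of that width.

Every bag has size at most 4, so the width is 4 − 1 = 3 and tw(G) ≤ 3. For the lower bound: the 4 vertex sets {6,9,11}, {5}, {7}, {1,2,3,8} are disjoint, each induces a connected subgraph, and every pair is joined by at least one edge of G. Contracting each set to a single vertex therefore yields K_{4} as a minor, and since treewidth is minor-monotone, tw(G) ≥ tw(K_{4}) = 3. The upper and lower bounds meet at 3, so that is the treewidth.

Treewidth 3.
One optimal decomposition is:
Bags: B1 = {5, 6, 9, 11}  B2 = {5, 7, 9, 11}  B3 = {1, 5, 7, 9}  B4 = {1, 5, 7, 8}  B5 = {1, 3, 7, 8}  B6 = {1, 2, 3, 8}  B7 = {2, 3, 4, 8}  B8 = {0, 2, 3, 4}  B9 = {0, 2, 4, 10}
Tree: B1–B2, B2–B3, B3–B4, B4–B5, B5–B6, B6–B7, B7–B8, B8–B9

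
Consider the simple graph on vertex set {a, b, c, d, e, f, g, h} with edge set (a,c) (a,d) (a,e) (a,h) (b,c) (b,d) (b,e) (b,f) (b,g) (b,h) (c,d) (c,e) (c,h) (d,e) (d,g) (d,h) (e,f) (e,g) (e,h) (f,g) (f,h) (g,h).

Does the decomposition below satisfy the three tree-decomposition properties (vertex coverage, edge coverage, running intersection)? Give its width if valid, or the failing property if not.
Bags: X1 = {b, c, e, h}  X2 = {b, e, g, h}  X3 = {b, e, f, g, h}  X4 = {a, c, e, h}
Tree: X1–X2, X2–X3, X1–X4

No — vertex d appears in no bag.

A tree decomposition must satisfy three properties: every vertex lies in some bag; for every edge, both endpoints lie together in some bag; and for every vertex, the bags containing it form a connected subtree. Here vertex d appears in no bag, so the decomposition is invalid.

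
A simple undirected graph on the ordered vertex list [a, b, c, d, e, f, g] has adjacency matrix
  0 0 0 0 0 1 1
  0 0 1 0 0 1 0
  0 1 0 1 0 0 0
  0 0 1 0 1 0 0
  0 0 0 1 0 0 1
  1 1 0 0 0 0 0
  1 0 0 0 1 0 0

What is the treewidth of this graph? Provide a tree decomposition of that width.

Treewidth 2.
One optimal decomposition is:
Bags: B1 = {d, e, g}  B2 = {a, d, g}  B3 = {a, d, f}  B4 = {b, d, f}  B5 = {b, c, d}
Tree: B1–B2, B2–B3, B3–B4, B4–B5

Each bag holds 3 vertices, so the decomposition has width 2, which upper-bounds the treewidth. Since d–e–g–a–f–b–c–d is a cycle in G, G is not acyclic. Forests are exactly the graphs of treewidth ≤ 1, so tw(G) ≥ 2. Hence tw(G) = 2 exactly.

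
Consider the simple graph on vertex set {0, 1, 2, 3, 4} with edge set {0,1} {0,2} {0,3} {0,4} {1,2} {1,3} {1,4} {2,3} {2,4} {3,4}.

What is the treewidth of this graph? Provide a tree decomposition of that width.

A single bag containing all 5 vertices is trivially a valid decomposition of width 4. For the lower bound, the 5 vertices {0, 1, 2, 3, 4} are pairwise adjacent, and any tree decomposition puts a clique entirely inside one bag — forcing width ≥ 4. Hence tw(G) = 4 exactly.

Treewidth 4.
One such decomposition:
Bags: B1 = {0, 1, 2, 3, 4}
Tree: (single bag)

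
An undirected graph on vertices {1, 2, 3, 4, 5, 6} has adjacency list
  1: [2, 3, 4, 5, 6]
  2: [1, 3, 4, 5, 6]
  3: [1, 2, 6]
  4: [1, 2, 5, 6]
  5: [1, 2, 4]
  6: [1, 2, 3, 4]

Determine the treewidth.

A width-3 tree decomposition is:
Bags: B1 = {1, 2, 4, 6}  B2 = {1, 2, 4, 5}  B3 = {1, 2, 3, 6}
Tree: B1–B2, B1–B3
Every bag has size at most 4, so the width is 4 − 1 = 3 and tw(G) ≤ 3. For the lower bound, the 4 vertices {1, 2, 3, 6} are pairwise adjacent, and any tree decomposition puts a clique entirely inside one bag — forcing width ≥ 3. Combining the bounds, tw(G) = 3.

3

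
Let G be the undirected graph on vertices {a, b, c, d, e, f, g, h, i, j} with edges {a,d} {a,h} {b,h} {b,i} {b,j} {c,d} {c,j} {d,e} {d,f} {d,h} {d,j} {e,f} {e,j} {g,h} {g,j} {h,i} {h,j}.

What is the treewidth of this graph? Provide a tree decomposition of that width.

The largest bag has 3 vertices, giving width 2; this decomposition certifies tw(G) ≤ 2. For the lower bound, the 3 vertices {a, d, h} are pairwise adjacent, and any tree decomposition puts a clique entirely inside one bag — forcing width ≥ 2. Combining the bounds, tw(G) = 2.

Treewidth 2.
Bags: B1 = {d, h, j}  B2 = {d, e, j}  B3 = {c, d, j}  B4 = {b, h, j}  B5 = {g, h, j}  B6 = {d, e, f}  B7 = {b, h, i}  B8 = {a, d, h}
Tree: B1–B2, B2–B3, B1–B4, B1–B5, B2–B6, B4–B7, B1–B8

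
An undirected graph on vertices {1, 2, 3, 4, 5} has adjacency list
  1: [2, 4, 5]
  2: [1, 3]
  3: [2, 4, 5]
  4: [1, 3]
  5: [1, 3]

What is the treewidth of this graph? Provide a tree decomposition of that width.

Every bag has size at most 3, so the width is 3 − 1 = 2 and tw(G) ≤ 2. The edges 1–5–3–2–1 form a cycle, so G is not a tree and its treewidth is at least 2. Therefore the treewidth is 2.

Treewidth 2.
Bags: B1 = {1, 3, 5}  B2 = {1, 2, 3}  B3 = {1, 3, 4}
Tree: B1–B2, B2–B3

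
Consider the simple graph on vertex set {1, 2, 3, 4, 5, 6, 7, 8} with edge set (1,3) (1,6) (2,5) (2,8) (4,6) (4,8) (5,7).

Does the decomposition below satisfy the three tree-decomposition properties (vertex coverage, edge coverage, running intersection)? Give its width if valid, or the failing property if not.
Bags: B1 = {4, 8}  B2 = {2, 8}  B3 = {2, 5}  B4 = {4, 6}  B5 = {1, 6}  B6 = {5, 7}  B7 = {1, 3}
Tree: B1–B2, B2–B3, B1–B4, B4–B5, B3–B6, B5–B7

Yes; width 1.

Vertex coverage: the bags together contain {1, 2, 3, 4, 5, 6, 7, 8}, the full vertex set. Edge coverage: each edge of G has both endpoints in at least one bag. Running intersection: for every vertex, the bags containing it form a connected subtree. All three properties hold, so this is a valid tree decomposition of width max|bag| − 1 = 1, and hence tw(G) ≤ 1.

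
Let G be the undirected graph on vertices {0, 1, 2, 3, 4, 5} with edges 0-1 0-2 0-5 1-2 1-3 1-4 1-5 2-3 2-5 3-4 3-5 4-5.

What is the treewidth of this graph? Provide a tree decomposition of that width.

Every bag has size at most 4, so the width is 4 − 1 = 3 and tw(G) ≤ 3. Conversely, {0, 1, 2, 5} is a clique of size 4, and the vertices of any clique must share a bag in every tree decomposition; so some bag has ≥ 4 vertices and tw(G) ≥ 3. Therefore the treewidth is 3.

Treewidth 3.
Bags: B1 = {1, 2, 3, 5}  B2 = {1, 3, 4, 5}  B3 = {0, 1, 2, 5}
Tree: B1–B2, B1–B3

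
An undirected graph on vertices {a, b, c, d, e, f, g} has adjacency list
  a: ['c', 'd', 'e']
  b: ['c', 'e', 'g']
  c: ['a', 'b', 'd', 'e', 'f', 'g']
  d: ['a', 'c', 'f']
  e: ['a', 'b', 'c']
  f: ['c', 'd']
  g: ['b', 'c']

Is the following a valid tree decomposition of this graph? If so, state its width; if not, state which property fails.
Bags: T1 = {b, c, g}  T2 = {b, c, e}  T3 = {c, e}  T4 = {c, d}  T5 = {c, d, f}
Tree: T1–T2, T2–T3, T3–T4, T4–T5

A tree decomposition must satisfy three properties: every vertex lies in some bag; for every edge, both endpoints lie together in some bag; and for every vertex, the bags containing it form a connected subtree. Here vertex a appears in no bag, so the decomposition is invalid.

No — vertex a appears in no bag.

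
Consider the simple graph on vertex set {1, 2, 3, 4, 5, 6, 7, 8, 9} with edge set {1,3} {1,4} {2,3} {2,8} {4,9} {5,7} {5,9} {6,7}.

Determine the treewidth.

A width-1 tree decomposition is:
Bags: B1 = {2, 8}  B2 = {2, 3}  B3 = {1, 3}  B4 = {1, 4}  B5 = {4, 9}  B6 = {5, 9}  B7 = {5, 7}  B8 = {6, 7}
Tree: B1–B2, B2–B3, B3–B4, B4–B5, B5–B6, B6–B7, B7–B8
Each bag holds 2 vertices, so the decomposition has width 1, which upper-bounds the treewidth. Since G has at least one edge (e.g. 8–2), it is not an edgeless graph, so tw(G) ≥ 1. Hence tw(G) = 1 exactly.

1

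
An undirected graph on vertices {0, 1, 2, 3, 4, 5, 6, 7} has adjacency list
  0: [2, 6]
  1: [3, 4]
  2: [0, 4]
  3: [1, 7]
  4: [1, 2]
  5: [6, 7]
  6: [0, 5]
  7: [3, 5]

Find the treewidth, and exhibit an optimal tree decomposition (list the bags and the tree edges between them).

The largest bag has 3 vertices, giving width 2; this decomposition certifies tw(G) ≤ 2. Since 4–1–3–7–5–6–0–2–4 is a cycle in G, G is not acyclic. Forests are exactly the graphs of treewidth ≤ 1, so tw(G) ≥ 2. The upper and lower bounds meet at 2, so that is the treewidth.

Treewidth 2.
Bags: B1 = {1, 3, 4}  B2 = {3, 4, 7}  B3 = {4, 5, 7}  B4 = {4, 5, 6}  B5 = {0, 4, 6}  B6 = {0, 2, 4}
Tree: B1–B2, B2–B3, B3–B4, B4–B5, B5–B6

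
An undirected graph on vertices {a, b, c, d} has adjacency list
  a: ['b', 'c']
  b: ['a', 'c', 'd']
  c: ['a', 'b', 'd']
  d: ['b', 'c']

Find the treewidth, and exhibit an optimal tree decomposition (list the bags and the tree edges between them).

Every bag has size at most 3, so the width is 3 − 1 = 2 and tw(G) ≤ 2. For the lower bound, the 3 vertices {b, c, d} are pairwise adjacent, and any tree decomposition puts a clique entirely inside one bag — forcing width ≥ 2. Hence tw(G) = 2 exactly.

Treewidth 2.
Bags: B1 = {b, c, d}  B2 = {a, b, c}
Tree: B1–B2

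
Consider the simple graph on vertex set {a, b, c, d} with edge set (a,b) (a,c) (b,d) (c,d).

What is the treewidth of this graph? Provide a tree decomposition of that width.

Every bag has size at most 3, so the width is 3 − 1 = 2 and tw(G) ≤ 2. For the lower bound, G contains the cycle c–a–b–d–c, so G is not a forest; only forests have treewidth ≤ 1, hence tw(G) ≥ 2. Hence tw(G) = 2 exactly.

Treewidth 2.
Bags: B1 = {a, b, c}  B2 = {b, c, d}
Tree: B1–B2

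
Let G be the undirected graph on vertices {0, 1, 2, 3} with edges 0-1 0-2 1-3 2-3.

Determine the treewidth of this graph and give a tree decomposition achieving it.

The largest bag has 3 vertices, giving width 2; this decomposition certifies tw(G) ≤ 2. Since 1–3–2–0–1 is a cycle in G, G is not acyclic. Forests are exactly the graphs of treewidth ≤ 1, so tw(G) ≥ 2. The upper and lower bounds meet at 2, so that is the treewidth.

Treewidth 2.
Bags: B1 = {1, 2, 3}  B2 = {0, 1, 2}
Tree: B1–B2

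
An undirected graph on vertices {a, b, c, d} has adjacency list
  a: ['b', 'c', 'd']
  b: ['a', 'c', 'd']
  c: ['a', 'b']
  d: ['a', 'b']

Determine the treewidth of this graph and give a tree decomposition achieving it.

Every bag has size at most 3, so the width is 3 − 1 = 2 and tw(G) ≤ 2. For the lower bound, the 3 vertices {a, b, d} are pairwise adjacent, and any tree decomposition puts a clique entirely inside one bag — forcing width ≥ 2. Hence tw(G) = 2 exactly.

Treewidth 2.
Bags: B1 = {a, b, d}  B2 = {a, b, c}
Tree: B1–B2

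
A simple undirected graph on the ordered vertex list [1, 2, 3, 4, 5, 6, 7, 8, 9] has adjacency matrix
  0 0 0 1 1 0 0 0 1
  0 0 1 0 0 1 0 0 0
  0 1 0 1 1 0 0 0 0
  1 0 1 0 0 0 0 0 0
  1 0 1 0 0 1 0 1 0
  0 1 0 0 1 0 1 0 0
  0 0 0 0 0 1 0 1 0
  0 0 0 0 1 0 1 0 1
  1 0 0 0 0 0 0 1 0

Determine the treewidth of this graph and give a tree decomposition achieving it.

The largest bag has 4 vertices, giving width 3; this decomposition certifies tw(G) ≤ 3. For the lower bound: the 4 vertex sets {2,6,7}, {8}, {5}, {1,3,4,9} are disjoint, each induces a connected subgraph, and every pair is joined by at least one edge of G. Contracting each set to a single vertex therefore yields K_{4} as a minor, and since treewidth is minor-monotone, tw(G) ≥ tw(K_{4}) = 3. Therefore the treewidth is 3.

Treewidth 3.
Bags: B1 = {2, 6, 7, 8}  B2 = {2, 5, 6, 8}  B3 = {2, 3, 5, 8}  B4 = {3, 5, 8, 9}  B5 = {1, 3, 5, 9}  B6 = {1, 3, 4, 9}
Tree: B1–B2, B2–B3, B3–B4, B4–B5, B5–B6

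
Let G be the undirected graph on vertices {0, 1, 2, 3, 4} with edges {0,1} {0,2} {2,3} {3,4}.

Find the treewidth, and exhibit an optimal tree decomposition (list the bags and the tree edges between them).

Each bag holds 2 vertices, so the decomposition has width 1, which upper-bounds the treewidth. Any graph with an edge has treewidth ≥ 1, and G has the edge 4–3. Therefore the treewidth is 1.

Treewidth 1.
One optimal decomposition is:
Bags: B1 = {3, 4}  B2 = {2, 3}  B3 = {0, 2}  B4 = {0, 1}
Tree: B1–B2, B2–B3, B3–B4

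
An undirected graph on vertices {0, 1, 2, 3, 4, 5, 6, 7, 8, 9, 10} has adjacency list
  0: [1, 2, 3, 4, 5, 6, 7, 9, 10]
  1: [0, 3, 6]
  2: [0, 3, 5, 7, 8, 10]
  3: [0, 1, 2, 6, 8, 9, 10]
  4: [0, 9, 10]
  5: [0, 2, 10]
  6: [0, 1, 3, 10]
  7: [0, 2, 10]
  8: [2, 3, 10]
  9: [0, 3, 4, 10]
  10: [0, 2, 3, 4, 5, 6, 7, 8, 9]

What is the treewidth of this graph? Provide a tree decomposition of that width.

Every bag has size at most 4, so the width is 4 − 1 = 3 and tw(G) ≤ 3. On the other hand G contains the 4-clique {0, 1, 3, 6}. A clique must lie in a single bag of any decomposition, so no decomposition can have width below 3. Therefore the treewidth is 3.

Treewidth 3.
Bags: B1 = {0, 2, 3, 10}  B2 = {0, 3, 9, 10}  B3 = {2, 3, 8, 10}  B4 = {0, 3, 6, 10}  B5 = {0, 4, 9, 10}  B6 = {0, 2, 5, 10}  B7 = {0, 2, 7, 10}  B8 = {0, 1, 3, 6}
Tree: B1–B2, B1–B3, B2–B4, B2–B5, B1–B6, B1–B7, B4–B8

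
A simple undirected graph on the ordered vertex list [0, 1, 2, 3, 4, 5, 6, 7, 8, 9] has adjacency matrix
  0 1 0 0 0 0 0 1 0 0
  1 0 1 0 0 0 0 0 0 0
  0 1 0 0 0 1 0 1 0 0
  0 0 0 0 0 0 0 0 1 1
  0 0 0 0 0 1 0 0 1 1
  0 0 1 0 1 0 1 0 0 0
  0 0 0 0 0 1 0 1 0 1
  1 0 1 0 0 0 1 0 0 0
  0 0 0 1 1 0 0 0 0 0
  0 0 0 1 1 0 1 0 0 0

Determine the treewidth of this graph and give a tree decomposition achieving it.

Treewidth 2.
Bags: B1 = {0, 1, 7}  B2 = {1, 2, 7}  B3 = {2, 6, 7}  B4 = {2, 5, 6}  B5 = {5, 6, 9}  B6 = {4, 5, 9}  B7 = {3, 4, 9}  B8 = {3, 4, 8}
Tree: B1–B2, B2–B3, B3–B4, B4–B5, B5–B6, B6–B7, B7–B8

Every bag has size at most 3, so the width is 3 − 1 = 2 and tw(G) ≤ 2. Since 0–1–2–7–0 is a cycle in G, G is not acyclic. Forests are exactly the graphs of treewidth ≤ 1, so tw(G) ≥ 2. Hence tw(G) = 2 exactly.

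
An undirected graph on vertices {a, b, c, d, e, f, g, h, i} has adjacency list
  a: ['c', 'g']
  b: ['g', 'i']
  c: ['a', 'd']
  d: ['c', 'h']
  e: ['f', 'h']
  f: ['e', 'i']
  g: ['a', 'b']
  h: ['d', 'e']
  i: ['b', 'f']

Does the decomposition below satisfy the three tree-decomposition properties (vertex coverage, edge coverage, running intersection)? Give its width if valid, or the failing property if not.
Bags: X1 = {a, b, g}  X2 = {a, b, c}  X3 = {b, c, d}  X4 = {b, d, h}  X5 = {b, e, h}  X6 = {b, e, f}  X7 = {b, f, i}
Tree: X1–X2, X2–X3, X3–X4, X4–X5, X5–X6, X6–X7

Yes; width 2.

Checking the three conditions: (i) the bags cover all of {a, b, c, d, e, f, g, h, i}; (ii) for each edge, some bag contains both endpoints; (iii) the bags containing any fixed vertex form a subtree. All hold, so the decomposition is valid with width 3 − 1 = 2.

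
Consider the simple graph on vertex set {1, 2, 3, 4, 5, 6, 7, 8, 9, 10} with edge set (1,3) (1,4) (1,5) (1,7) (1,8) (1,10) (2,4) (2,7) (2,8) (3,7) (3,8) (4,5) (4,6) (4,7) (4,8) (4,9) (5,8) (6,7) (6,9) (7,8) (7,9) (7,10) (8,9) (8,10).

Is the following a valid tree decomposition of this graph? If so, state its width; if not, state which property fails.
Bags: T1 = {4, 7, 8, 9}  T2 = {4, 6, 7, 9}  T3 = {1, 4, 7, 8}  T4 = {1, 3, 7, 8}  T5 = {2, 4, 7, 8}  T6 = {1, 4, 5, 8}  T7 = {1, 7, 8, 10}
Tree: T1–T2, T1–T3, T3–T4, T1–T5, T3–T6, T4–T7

Yes; width 3.

Every vertex of G appears in some bag (union = {1, 2, 3, 4, 5, 6, 7, 8, 9, 10}); every edge is covered by a bag; and for each vertex v the set of bags containing v is connected in the bag tree. The decomposition is therefore valid. The largest bag has 4 vertices, so the width is 3.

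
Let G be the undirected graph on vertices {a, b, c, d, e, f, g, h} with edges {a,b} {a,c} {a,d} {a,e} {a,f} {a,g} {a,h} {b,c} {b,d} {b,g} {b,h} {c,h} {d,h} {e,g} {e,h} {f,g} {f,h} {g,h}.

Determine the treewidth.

A width-3 tree decomposition is:
Bags: B1 = {a, b, g, h}  B2 = {a, b, d, h}  B3 = {a, f, g, h}  B4 = {a, e, g, h}  B5 = {a, b, c, h}
Tree: B1–B2, B1–B3, B3–B4, B1–B5
The largest bag has 4 vertices, giving width 3; this decomposition certifies tw(G) ≤ 3. On the other hand G contains the 4-clique {a, b, d, h}. A clique must lie in a single bag of any decomposition, so no decomposition can have width below 3. Therefore the treewidth is 3.

3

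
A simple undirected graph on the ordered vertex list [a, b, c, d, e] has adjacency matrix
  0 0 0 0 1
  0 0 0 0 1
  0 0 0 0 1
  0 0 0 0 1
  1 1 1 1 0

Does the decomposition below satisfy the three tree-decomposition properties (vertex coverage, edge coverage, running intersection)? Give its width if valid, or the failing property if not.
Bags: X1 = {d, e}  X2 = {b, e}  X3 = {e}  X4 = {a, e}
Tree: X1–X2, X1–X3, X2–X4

No — vertex c appears in no bag.

A tree decomposition must satisfy three properties: every vertex lies in some bag; for every edge, both endpoints lie together in some bag; and for every vertex, the bags containing it form a connected subtree. Here vertex c appears in no bag, so the decomposition is invalid.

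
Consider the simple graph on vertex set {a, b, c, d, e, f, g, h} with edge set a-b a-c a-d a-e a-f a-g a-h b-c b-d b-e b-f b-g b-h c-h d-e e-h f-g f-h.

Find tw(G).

A width-3 tree decomposition is:
Bags: B1 = {a, b, d, e}  B2 = {a, b, e, h}  B3 = {a, b, f, h}  B4 = {a, b, f, g}  B5 = {a, b, c, h}
Tree: B1–B2, B2–B3, B3–B4, B2–B5
Every bag has size at most 4, so the width is 4 − 1 = 3 and tw(G) ≤ 3. Conversely, {a, b, d, e} is a clique of size 4, and the vertices of any clique must share a bag in every tree decomposition; so some bag has ≥ 4 vertices and tw(G) ≥ 3. Combining the bounds, tw(G) = 3.

3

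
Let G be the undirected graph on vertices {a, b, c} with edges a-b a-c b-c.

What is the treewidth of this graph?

2

A width-2 tree decomposition is:
Bags: B1 = {a, b, c}
Tree: (single bag)
A single bag containing all 3 vertices is trivially a valid decomposition of width 2. For the lower bound, the 3 vertices {a, b, c} are pairwise adjacent, and any tree decomposition puts a clique entirely inside one bag — forcing width ≥ 2. Combining the bounds, tw(G) = 2.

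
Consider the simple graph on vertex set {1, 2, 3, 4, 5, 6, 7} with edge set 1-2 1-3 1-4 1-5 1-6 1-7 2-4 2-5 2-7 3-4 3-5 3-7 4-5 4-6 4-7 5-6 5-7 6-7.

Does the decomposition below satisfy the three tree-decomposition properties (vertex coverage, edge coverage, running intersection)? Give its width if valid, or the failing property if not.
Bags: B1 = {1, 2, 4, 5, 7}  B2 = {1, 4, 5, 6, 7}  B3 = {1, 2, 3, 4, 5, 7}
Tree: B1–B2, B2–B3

A tree decomposition must satisfy three properties: every vertex lies in some bag; for every edge, both endpoints lie together in some bag; and for every vertex, the bags containing it form a connected subtree. Here bags containing vertex 2 are not connected in the tree, so the decomposition is invalid.

No — bags containing vertex 2 are not connected in the tree.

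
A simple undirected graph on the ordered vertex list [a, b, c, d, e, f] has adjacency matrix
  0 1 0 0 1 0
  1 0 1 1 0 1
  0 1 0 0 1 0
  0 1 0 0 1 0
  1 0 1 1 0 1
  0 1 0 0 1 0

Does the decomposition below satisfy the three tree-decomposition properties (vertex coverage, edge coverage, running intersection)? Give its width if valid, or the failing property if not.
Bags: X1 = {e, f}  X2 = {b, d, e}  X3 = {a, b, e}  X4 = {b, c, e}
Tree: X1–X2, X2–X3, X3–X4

No — edge (b,f) lies in no bag.

A tree decomposition must satisfy three properties: every vertex lies in some bag; for every edge, both endpoints lie together in some bag; and for every vertex, the bags containing it form a connected subtree. Here edge (b,f) lies in no bag, so the decomposition is invalid.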